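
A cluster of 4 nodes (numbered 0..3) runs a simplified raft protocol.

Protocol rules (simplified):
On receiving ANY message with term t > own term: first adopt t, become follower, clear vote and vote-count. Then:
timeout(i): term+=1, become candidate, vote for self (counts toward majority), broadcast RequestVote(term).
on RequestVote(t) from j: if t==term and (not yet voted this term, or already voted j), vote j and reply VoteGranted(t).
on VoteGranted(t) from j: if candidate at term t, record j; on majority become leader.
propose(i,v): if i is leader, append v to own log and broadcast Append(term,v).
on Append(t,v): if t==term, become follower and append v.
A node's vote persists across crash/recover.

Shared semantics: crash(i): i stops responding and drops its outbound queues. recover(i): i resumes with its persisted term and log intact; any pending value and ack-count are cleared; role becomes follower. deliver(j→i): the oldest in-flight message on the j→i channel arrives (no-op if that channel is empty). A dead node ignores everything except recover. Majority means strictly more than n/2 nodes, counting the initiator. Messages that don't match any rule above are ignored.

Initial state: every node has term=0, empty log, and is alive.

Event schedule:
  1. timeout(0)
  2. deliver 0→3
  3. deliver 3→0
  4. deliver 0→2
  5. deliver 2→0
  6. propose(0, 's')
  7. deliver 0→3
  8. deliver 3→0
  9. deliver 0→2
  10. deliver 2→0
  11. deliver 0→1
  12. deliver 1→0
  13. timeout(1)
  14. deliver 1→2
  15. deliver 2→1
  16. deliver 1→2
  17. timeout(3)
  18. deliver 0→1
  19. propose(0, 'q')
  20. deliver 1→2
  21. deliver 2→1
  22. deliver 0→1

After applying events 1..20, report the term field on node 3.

2

after 1 — timeout(0): n0:cand/t1/[-]
after 2 — deliver 0→3: n3:foll/t1/[-]
after 3 — deliver 3→0: ·
after 4 — deliver 0→2: n2:foll/t1/[-]
after 5 — deliver 2→0: n0:lead/t1/[-]
after 6 — propose(0,'s'): n0:lead/t1/[s]
after 7 — deliver 0→3: n3:foll/t1/[s]
after 8 — deliver 3→0: ·
after 9 — deliver 0→2: n2:foll/t1/[s]
after 10 — deliver 2→0: ·
after 11 — deliver 0→1: n1:foll/t1/[-]
after 12 — deliver 1→0: ·
after 13 — timeout(1): n1:cand/t2/[-]
after 14 — deliver 1→2: n2:foll/t2/[s]
after 15 — deliver 2→1: ·
after 16 — deliver 1→2: ·
after 17 — timeout(3): n3:cand/t2/[s]
after 18 — deliver 0→1: ·
after 19 — propose(0,'q'): n0:lead/t1/[s,q]
after 20 — deliver 1→2: ·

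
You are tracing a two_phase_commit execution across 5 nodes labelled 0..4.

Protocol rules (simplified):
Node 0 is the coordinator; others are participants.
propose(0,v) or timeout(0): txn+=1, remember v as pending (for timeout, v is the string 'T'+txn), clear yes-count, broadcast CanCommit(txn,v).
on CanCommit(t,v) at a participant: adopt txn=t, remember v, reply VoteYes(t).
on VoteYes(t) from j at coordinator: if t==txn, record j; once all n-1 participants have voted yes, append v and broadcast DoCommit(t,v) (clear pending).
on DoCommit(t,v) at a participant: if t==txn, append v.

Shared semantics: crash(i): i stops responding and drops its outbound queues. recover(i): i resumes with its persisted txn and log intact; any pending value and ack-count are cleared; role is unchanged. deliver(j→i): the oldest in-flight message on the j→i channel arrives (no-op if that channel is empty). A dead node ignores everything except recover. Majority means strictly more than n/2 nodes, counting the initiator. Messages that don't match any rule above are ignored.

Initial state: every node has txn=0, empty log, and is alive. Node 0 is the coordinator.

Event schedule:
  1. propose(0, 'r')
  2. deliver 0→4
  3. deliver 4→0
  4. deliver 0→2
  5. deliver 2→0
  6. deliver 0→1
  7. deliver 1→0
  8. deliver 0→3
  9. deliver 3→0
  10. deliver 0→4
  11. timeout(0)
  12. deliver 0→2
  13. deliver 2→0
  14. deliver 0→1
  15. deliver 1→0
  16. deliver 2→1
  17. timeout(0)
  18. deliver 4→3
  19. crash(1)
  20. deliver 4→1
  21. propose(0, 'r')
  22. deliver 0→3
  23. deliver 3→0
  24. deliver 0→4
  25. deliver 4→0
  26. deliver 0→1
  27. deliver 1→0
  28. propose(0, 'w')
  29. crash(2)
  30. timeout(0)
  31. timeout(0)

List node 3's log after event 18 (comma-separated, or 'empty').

[1] propose(0,'r') → N0(coor t1 [-])
[2] deliver 0→4 → N4(part t1 [-])
[3] deliver 4→0 → ∅
[4] deliver 0→2 → N2(part t1 [-])
[5] deliver 2→0 → ∅
[6] deliver 0→1 → N1(part t1 [-])
[7] deliver 1→0 → ∅
[8] deliver 0→3 → N3(part t1 [-])
[9] deliver 3→0 → N0(coor t1 [r])
[10] deliver 0→4 → N4(part t1 [r])
[11] timeout(0) → N0(coor t2 [r])
[12] deliver 0→2 → N2(part t1 [r])
[13] deliver 2→0 → ∅
[14] deliver 0→1 → N1(part t1 [r])
[15] deliver 1→0 → ∅
[16] deliver 2→1 → ∅
[17] timeout(0) → N0(coor t3 [r])
[18] deliver 4→3 → ∅

empty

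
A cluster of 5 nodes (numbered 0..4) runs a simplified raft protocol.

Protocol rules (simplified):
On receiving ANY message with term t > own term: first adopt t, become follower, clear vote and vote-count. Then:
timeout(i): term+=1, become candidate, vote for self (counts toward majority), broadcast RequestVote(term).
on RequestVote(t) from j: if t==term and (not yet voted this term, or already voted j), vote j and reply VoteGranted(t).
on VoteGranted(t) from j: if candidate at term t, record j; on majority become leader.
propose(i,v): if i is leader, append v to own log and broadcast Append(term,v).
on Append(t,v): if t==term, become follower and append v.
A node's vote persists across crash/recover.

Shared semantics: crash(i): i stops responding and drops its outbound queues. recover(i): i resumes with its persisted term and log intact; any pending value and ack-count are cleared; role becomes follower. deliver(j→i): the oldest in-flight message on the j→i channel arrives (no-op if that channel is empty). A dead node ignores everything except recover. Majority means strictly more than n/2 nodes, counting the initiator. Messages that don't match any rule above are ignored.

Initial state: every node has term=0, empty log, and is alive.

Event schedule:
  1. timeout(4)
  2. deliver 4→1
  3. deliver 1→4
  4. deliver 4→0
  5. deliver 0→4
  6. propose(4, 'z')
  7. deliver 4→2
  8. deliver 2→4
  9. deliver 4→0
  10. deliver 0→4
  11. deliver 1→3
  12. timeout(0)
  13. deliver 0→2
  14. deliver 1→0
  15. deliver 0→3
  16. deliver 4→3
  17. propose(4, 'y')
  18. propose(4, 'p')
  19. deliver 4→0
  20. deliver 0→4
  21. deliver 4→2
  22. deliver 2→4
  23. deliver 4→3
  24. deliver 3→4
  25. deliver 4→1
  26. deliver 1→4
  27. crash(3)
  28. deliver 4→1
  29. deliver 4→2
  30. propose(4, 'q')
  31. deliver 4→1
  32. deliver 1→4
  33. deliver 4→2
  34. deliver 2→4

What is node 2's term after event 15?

2

[1] timeout(4) → N4(cand t1 [-])
[2] deliver 4→1 → N1(foll t1 [-])
[3] deliver 1→4 → ∅
[4] deliver 4→0 → N0(foll t1 [-])
[5] deliver 0→4 → N4(lead t1 [-])
[6] propose(4,'z') → N4(lead t1 [z])
[7] deliver 4→2 → N2(foll t1 [-])
[8] deliver 2→4 → ∅
[9] deliver 4→0 → N0(foll t1 [z])
[10] deliver 0→4 → ∅
[11] deliver 1→3 → ∅
[12] timeout(0) → N0(cand t2 [z])
[13] deliver 0→2 → N2(foll t2 [-])
[14] deliver 1→0 → ∅
[15] deliver 0→3 → N3(foll t2 [-])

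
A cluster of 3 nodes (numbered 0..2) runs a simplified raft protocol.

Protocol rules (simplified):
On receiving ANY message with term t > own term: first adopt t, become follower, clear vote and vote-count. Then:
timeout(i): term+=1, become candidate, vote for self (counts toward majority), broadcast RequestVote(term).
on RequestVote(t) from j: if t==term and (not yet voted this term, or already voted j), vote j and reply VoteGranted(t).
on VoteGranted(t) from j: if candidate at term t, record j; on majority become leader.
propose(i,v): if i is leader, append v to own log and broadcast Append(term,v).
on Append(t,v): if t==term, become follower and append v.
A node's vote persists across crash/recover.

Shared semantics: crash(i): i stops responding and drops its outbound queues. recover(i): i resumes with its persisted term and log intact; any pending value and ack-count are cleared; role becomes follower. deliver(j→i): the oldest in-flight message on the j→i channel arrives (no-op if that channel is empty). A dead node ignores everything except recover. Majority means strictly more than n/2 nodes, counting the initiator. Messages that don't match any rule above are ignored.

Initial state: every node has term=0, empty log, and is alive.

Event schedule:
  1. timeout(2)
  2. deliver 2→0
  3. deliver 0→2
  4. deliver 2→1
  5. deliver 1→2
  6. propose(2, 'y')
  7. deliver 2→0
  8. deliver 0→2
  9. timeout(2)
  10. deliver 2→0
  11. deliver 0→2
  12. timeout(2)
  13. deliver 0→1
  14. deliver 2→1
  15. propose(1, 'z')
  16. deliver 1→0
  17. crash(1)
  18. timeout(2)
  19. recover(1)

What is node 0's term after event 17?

2

step 1 timeout(2): 2={cand,t=1,log=-}
step 2 deliver 2→0: 0={foll,t=1,log=-}
step 3 deliver 0→2: 2={lead,t=1,log=-}
step 4 deliver 2→1: 1={foll,t=1,log=-}
step 5 deliver 1→2: —
step 6 propose(2,'y'): 2={lead,t=1,log=y}
step 7 deliver 2→0: 0={foll,t=1,log=y}
step 8 deliver 0→2: —
step 9 timeout(2): 2={cand,t=2,log=y}
step 10 deliver 2→0: 0={foll,t=2,log=y}
step 11 deliver 0→2: 2={lead,t=2,log=y}
step 12 timeout(2): 2={cand,t=3,log=y}
step 13 deliver 0→1: —
step 14 deliver 2→1: 1={foll,t=1,log=y}
step 15 propose(1,'z'): —
step 16 deliver 1→0: —
step 17 crash(1): 1={✗foll,t=1,log=y}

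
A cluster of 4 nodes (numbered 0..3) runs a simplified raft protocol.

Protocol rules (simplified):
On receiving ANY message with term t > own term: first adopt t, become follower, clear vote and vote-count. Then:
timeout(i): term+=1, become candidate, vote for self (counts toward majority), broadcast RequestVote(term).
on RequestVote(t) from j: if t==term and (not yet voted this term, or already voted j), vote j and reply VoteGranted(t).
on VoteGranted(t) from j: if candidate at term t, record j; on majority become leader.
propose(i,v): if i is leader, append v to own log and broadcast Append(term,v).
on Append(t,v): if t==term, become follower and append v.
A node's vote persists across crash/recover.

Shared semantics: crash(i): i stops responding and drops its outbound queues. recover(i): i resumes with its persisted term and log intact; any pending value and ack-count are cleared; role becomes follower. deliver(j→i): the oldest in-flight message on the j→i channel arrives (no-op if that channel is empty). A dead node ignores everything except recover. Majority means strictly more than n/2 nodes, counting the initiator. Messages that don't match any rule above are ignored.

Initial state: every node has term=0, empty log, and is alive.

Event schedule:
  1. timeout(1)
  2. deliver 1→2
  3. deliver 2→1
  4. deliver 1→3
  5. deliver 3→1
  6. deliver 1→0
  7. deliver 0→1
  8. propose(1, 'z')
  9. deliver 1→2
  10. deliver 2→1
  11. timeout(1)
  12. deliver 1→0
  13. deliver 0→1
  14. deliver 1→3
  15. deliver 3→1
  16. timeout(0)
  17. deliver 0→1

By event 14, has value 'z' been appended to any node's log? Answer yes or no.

yes

e1 timeout(1): 1[cand,t=1,-]
e2 deliver 1→2: 2[foll,t=1,-]
e3 deliver 2→1: ·
e4 deliver 1→3: 3[foll,t=1,-]
e5 deliver 3→1: 1[lead,t=1,-]
e6 deliver 1→0: 0[foll,t=1,-]
e7 deliver 0→1: ·
e8 propose(1,'z'): 1[lead,t=1,z]
e9 deliver 1→2: 2[foll,t=1,z]
e10 deliver 2→1: ·
e11 timeout(1): 1[cand,t=2,z]
e12 deliver 1→0: 0[foll,t=1,z]
e13 deliver 0→1: ·
e14 deliver 1→3: 3[foll,t=1,z]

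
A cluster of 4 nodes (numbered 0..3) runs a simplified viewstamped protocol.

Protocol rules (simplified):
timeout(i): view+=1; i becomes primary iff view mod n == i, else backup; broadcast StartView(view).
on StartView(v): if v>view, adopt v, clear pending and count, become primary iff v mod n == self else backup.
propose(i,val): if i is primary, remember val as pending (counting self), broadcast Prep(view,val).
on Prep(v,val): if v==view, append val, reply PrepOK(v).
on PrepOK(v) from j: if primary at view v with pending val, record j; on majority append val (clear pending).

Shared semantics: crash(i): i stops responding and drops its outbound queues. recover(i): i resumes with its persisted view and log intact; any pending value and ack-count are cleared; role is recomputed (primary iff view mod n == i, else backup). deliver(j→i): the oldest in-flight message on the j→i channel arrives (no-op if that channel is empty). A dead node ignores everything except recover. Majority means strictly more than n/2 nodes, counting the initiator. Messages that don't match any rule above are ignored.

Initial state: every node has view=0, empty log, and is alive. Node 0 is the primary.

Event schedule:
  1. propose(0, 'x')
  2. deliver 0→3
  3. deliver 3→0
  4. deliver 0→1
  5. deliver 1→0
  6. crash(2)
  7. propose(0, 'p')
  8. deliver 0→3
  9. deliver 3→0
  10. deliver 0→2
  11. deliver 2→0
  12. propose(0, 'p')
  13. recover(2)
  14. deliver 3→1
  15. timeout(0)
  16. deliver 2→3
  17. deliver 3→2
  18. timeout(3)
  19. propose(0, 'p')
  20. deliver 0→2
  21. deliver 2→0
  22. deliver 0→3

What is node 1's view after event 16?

1. propose(0,'x'):  nop
2. deliver 0→3:  <3:back v0 x>
3. deliver 3→0:  nop
4. deliver 0→1:  <1:back v0 x>
5. deliver 1→0:  <0:prim v0 x>
6. crash(2):  <2:✗back v0 ->
7. propose(0,'p'):  nop
8. deliver 0→3:  <3:back v0 x,p>
9. deliver 3→0:  nop
10. deliver 0→2:  nop
11. deliver 2→0:  nop
12. propose(0,'p'):  nop
13. recover(2):  <2:back v0 ->
14. deliver 3→1:  nop
15. timeout(0):  <0:back v1 x>
16. deliver 2→3:  nop

0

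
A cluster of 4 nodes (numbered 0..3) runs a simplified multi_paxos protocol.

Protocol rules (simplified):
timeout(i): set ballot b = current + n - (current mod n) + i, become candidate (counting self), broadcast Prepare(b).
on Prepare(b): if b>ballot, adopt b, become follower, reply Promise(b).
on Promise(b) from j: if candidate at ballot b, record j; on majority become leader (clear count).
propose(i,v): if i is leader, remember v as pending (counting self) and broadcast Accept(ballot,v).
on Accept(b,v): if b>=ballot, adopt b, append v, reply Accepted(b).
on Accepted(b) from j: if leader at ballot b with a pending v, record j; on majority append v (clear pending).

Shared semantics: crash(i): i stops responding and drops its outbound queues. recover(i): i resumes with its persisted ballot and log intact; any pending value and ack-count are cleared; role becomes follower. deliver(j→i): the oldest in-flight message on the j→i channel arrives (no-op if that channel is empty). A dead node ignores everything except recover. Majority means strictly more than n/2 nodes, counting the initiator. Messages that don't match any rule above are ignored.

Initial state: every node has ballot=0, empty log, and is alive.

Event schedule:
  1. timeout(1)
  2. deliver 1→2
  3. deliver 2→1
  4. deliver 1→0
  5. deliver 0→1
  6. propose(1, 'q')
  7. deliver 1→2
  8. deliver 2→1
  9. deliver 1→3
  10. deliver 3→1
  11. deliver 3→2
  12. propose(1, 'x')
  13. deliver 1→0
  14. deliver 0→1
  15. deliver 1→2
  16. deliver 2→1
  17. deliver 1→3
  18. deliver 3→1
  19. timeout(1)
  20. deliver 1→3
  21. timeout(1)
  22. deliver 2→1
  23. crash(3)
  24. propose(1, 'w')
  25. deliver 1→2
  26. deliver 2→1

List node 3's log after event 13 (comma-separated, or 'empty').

empty

after 1 — timeout(1): n1:cand/b5/[-]
after 2 — deliver 1→2: n2:foll/b5/[-]
after 3 — deliver 2→1: ·
after 4 — deliver 1→0: n0:foll/b5/[-]
after 5 — deliver 0→1: n1:lead/b5/[-]
after 6 — propose(1,'q'): ·
after 7 — deliver 1→2: n2:foll/b5/[q]
after 8 — deliver 2→1: ·
after 9 — deliver 1→3: n3:foll/b5/[-]
after 10 — deliver 3→1: ·
after 11 — deliver 3→2: ·
after 12 — propose(1,'x'): ·
after 13 — deliver 1→0: n0:foll/b5/[q]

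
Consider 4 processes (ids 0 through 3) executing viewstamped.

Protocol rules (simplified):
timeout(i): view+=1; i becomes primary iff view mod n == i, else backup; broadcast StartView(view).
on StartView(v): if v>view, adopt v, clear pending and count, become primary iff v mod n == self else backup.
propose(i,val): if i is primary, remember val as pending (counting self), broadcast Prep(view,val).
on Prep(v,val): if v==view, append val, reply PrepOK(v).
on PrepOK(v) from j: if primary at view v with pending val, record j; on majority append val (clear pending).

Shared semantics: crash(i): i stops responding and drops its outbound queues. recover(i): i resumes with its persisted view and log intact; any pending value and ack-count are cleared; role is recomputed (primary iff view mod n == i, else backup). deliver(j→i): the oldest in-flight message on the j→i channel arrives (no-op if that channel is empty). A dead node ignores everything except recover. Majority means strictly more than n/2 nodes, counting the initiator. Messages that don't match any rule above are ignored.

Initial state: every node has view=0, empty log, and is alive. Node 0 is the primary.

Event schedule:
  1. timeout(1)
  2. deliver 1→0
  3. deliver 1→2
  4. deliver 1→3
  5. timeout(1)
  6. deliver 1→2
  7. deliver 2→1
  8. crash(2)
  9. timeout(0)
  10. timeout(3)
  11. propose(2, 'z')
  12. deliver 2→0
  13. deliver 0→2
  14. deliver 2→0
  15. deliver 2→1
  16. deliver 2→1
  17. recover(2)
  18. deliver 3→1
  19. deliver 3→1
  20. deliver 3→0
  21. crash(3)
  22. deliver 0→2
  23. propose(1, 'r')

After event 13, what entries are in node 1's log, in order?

e1 timeout(1): 1[prim,v=1,-]
e2 deliver 1→0: 0[back,v=1,-]
e3 deliver 1→2: 2[back,v=1,-]
e4 deliver 1→3: 3[back,v=1,-]
e5 timeout(1): 1[back,v=2,-]
e6 deliver 1→2: 2[prim,v=2,-]
e7 deliver 2→1: ·
e8 crash(2): 2[✗prim,v=2,-]
e9 timeout(0): 0[back,v=2,-]
e10 timeout(3): 3[back,v=2,-]
e11 propose(2,'z'): ·
e12 deliver 2→0: ·
e13 deliver 0→2: ·

empty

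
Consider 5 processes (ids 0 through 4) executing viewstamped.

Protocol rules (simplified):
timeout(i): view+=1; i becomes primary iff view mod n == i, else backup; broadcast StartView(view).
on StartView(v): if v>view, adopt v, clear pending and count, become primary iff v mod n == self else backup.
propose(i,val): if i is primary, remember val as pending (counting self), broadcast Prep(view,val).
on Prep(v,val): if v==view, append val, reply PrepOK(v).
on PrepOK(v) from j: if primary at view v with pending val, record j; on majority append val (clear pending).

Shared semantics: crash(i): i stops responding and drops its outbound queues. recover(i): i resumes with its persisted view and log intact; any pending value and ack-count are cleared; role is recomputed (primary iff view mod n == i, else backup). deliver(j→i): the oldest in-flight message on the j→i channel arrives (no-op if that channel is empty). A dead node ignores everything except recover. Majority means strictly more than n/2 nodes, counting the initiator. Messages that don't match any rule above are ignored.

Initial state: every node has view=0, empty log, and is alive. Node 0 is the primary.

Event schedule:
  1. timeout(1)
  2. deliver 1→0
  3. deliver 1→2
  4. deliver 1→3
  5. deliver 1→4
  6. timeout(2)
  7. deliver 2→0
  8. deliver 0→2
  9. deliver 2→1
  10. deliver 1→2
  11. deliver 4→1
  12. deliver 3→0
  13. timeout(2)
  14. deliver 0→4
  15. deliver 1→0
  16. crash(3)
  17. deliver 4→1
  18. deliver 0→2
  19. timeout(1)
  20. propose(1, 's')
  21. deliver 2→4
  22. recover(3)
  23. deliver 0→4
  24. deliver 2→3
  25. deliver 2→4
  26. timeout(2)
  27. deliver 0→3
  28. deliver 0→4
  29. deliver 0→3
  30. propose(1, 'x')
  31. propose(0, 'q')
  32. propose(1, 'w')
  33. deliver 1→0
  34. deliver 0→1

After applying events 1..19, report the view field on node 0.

2

step 1 timeout(1): 1={prim,v=1,log=-}
step 2 deliver 1→0: 0={back,v=1,log=-}
step 3 deliver 1→2: 2={back,v=1,log=-}
step 4 deliver 1→3: 3={back,v=1,log=-}
step 5 deliver 1→4: 4={back,v=1,log=-}
step 6 timeout(2): 2={prim,v=2,log=-}
step 7 deliver 2→0: 0={back,v=2,log=-}
step 8 deliver 0→2: —
step 9 deliver 2→1: 1={back,v=2,log=-}
step 10 deliver 1→2: —
step 11 deliver 4→1: —
step 12 deliver 3→0: —
step 13 timeout(2): 2={back,v=3,log=-}
step 14 deliver 0→4: —
step 15 deliver 1→0: —
step 16 crash(3): 3={✗back,v=1,log=-}
step 17 deliver 4→1: —
step 18 deliver 0→2: —
step 19 timeout(1): 1={back,v=3,log=-}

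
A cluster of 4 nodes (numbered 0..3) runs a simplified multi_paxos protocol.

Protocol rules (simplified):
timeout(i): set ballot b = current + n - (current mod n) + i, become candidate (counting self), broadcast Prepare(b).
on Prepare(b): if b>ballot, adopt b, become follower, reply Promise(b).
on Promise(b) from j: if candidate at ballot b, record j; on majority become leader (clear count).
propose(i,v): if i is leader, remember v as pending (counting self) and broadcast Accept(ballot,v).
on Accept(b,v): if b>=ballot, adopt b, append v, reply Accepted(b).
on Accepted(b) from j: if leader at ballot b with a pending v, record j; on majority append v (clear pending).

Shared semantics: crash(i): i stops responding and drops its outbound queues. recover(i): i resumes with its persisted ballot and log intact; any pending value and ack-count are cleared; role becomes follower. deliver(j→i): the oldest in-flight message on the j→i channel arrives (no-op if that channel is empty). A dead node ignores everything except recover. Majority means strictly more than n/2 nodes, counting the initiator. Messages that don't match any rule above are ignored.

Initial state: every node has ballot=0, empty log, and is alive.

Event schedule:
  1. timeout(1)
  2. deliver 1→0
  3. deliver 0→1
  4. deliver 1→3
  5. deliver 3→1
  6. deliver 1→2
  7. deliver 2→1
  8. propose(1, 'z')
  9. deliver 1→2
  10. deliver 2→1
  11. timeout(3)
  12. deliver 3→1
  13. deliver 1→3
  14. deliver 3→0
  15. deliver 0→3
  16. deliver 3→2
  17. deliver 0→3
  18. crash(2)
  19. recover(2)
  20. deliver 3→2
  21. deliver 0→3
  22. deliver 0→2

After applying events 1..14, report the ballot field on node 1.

step 1 timeout(1): 1={cand,b=5,log=-}
step 2 deliver 1→0: 0={foll,b=5,log=-}
step 3 deliver 0→1: —
step 4 deliver 1→3: 3={foll,b=5,log=-}
step 5 deliver 3→1: 1={lead,b=5,log=-}
step 6 deliver 1→2: 2={foll,b=5,log=-}
step 7 deliver 2→1: —
step 8 propose(1,'z'): —
step 9 deliver 1→2: 2={foll,b=5,log=z}
step 10 deliver 2→1: —
step 11 timeout(3): 3={cand,b=11,log=-}
step 12 deliver 3→1: 1={foll,b=11,log=-}
step 13 deliver 1→3: —
step 14 deliver 3→0: 0={foll,b=11,log=-}

11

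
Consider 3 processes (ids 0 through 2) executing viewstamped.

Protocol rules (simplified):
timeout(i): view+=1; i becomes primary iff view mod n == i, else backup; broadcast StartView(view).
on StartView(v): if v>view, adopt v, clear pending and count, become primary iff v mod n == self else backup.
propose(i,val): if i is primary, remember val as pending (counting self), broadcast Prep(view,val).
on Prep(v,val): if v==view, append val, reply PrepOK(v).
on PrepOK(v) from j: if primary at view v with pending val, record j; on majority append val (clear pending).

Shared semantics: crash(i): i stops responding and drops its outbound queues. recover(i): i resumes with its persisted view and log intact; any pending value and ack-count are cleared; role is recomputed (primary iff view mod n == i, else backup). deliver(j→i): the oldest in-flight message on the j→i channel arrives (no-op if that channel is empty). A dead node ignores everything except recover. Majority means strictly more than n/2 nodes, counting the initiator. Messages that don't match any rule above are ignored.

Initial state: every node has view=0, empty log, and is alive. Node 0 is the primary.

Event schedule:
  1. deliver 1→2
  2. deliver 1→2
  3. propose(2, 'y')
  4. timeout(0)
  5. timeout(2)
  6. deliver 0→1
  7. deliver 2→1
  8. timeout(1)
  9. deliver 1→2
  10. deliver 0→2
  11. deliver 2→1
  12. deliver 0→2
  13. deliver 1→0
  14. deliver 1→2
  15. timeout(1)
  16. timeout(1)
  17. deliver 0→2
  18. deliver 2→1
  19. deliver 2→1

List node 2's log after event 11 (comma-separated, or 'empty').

empty

e1 deliver 1→2: ·
e2 deliver 1→2: ·
e3 propose(2,'y'): ·
e4 timeout(0): 0[back,v=1,-]
e5 timeout(2): 2[back,v=1,-]
e6 deliver 0→1: 1[prim,v=1,-]
e7 deliver 2→1: ·
e8 timeout(1): 1[back,v=2,-]
e9 deliver 1→2: 2[prim,v=2,-]
e10 deliver 0→2: ·
e11 deliver 2→1: ·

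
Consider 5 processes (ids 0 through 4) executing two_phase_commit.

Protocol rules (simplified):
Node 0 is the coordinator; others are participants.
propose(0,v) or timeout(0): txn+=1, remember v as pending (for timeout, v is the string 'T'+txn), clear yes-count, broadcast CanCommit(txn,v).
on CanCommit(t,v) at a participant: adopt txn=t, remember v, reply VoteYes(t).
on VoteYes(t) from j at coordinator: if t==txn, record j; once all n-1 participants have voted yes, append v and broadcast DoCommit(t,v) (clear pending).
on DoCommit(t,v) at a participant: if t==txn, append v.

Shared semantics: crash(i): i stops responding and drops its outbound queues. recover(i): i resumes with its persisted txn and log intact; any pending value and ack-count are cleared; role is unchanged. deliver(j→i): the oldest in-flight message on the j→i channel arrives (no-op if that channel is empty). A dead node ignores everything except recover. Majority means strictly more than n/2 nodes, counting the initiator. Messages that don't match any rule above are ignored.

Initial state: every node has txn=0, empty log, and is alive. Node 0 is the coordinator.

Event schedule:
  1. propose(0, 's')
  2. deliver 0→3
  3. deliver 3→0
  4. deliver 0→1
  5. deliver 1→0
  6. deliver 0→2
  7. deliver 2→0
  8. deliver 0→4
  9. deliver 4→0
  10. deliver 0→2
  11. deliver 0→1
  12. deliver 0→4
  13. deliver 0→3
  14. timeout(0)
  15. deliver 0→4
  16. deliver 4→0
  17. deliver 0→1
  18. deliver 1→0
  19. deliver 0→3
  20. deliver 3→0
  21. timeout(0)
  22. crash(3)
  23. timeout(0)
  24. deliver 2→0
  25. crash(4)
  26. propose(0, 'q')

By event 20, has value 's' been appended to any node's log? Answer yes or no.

yes

e1 propose(0,'s'): 0[coor,t=1,-]
e2 deliver 0→3: 3[part,t=1,-]
e3 deliver 3→0: ·
e4 deliver 0→1: 1[part,t=1,-]
e5 deliver 1→0: ·
e6 deliver 0→2: 2[part,t=1,-]
e7 deliver 2→0: ·
e8 deliver 0→4: 4[part,t=1,-]
e9 deliver 4→0: 0[coor,t=1,s]
e10 deliver 0→2: 2[part,t=1,s]
e11 deliver 0→1: 1[part,t=1,s]
e12 deliver 0→4: 4[part,t=1,s]
e13 deliver 0→3: 3[part,t=1,s]
e14 timeout(0): 0[coor,t=2,s]
e15 deliver 0→4: 4[part,t=2,s]
e16 deliver 4→0: ·
e17 deliver 0→1: 1[part,t=2,s]
e18 deliver 1→0: ·
e19 deliver 0→3: 3[part,t=2,s]
e20 deliver 3→0: ·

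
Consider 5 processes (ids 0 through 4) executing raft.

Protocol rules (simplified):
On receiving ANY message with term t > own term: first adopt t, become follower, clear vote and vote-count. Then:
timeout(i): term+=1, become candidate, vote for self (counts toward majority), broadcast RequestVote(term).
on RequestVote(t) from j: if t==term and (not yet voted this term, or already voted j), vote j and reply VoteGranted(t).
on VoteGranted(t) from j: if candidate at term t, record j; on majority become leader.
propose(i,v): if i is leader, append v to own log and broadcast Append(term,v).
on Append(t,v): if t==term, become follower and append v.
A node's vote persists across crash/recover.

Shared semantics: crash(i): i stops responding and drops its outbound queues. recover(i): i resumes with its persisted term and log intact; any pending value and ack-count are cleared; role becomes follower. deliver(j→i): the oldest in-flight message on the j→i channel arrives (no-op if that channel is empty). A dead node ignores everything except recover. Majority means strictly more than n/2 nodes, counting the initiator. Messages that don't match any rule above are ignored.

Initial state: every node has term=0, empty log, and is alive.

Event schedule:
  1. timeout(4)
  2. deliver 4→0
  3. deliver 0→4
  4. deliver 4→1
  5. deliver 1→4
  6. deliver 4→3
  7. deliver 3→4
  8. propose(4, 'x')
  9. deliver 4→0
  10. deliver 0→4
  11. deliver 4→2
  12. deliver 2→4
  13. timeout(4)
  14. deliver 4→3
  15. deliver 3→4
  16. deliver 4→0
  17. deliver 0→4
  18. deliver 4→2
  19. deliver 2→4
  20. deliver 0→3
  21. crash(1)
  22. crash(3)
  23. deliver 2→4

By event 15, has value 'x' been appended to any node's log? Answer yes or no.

after 1 — timeout(4): n4:cand/t1/[-]
after 2 — deliver 4→0: n0:foll/t1/[-]
after 3 — deliver 0→4: ·
after 4 — deliver 4→1: n1:foll/t1/[-]
after 5 — deliver 1→4: n4:lead/t1/[-]
after 6 — deliver 4→3: n3:foll/t1/[-]
after 7 — deliver 3→4: ·
after 8 — propose(4,'x'): n4:lead/t1/[x]
after 9 — deliver 4→0: n0:foll/t1/[x]
after 10 — deliver 0→4: ·
after 11 — deliver 4→2: n2:foll/t1/[-]
after 12 — deliver 2→4: ·
after 13 — timeout(4): n4:cand/t2/[x]
after 14 — deliver 4→3: n3:foll/t1/[x]
after 15 — deliver 3→4: ·

yes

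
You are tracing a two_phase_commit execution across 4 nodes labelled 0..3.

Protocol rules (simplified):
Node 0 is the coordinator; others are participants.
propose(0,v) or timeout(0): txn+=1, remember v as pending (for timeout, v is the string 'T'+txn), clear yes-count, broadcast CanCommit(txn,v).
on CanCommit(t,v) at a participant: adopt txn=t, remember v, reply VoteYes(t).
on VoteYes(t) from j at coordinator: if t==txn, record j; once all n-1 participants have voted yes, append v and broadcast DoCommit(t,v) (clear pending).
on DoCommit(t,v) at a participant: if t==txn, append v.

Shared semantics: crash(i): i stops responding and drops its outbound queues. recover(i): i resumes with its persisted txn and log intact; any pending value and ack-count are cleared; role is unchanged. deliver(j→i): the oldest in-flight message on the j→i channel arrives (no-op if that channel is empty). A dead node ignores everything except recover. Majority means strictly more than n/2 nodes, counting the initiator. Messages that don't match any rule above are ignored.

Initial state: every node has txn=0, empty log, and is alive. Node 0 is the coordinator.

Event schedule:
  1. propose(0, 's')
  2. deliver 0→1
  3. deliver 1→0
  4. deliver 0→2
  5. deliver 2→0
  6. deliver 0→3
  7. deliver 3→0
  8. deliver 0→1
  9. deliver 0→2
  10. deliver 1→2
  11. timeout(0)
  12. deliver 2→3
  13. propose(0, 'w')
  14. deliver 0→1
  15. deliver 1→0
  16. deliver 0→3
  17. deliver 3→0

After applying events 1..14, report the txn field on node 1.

2

e1 propose(0,'s'): 0[coor,t=1,-]
e2 deliver 0→1: 1[part,t=1,-]
e3 deliver 1→0: ·
e4 deliver 0→2: 2[part,t=1,-]
e5 deliver 2→0: ·
e6 deliver 0→3: 3[part,t=1,-]
e7 deliver 3→0: 0[coor,t=1,s]
e8 deliver 0→1: 1[part,t=1,s]
e9 deliver 0→2: 2[part,t=1,s]
e10 deliver 1→2: ·
e11 timeout(0): 0[coor,t=2,s]
e12 deliver 2→3: ·
e13 propose(0,'w'): 0[coor,t=3,s]
e14 deliver 0→1: 1[part,t=2,s]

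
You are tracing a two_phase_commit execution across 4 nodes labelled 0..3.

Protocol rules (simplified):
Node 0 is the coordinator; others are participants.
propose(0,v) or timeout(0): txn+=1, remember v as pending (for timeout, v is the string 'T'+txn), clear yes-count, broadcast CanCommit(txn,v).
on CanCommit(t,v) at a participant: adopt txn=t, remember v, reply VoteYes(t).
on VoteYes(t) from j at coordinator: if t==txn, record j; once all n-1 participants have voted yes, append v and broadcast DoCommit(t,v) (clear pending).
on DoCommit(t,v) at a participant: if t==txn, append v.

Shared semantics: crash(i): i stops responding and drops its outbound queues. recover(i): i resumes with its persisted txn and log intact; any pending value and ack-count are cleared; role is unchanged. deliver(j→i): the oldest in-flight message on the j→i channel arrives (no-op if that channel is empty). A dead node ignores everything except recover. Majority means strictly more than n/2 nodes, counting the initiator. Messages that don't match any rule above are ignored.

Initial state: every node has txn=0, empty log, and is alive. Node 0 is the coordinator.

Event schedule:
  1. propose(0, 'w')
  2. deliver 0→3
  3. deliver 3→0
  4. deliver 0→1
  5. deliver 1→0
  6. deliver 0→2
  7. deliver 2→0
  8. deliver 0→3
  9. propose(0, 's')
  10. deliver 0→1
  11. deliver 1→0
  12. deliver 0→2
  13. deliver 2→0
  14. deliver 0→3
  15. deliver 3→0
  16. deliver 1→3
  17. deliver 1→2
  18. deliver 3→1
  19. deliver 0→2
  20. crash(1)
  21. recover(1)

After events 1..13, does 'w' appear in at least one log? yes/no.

yes

e1 propose(0,'w'): 0[coor,t=1,-]
e2 deliver 0→3: 3[part,t=1,-]
e3 deliver 3→0: ·
e4 deliver 0→1: 1[part,t=1,-]
e5 deliver 1→0: ·
e6 deliver 0→2: 2[part,t=1,-]
e7 deliver 2→0: 0[coor,t=1,w]
e8 deliver 0→3: 3[part,t=1,w]
e9 propose(0,'s'): 0[coor,t=2,w]
e10 deliver 0→1: 1[part,t=1,w]
e11 deliver 1→0: ·
e12 deliver 0→2: 2[part,t=1,w]
e13 deliver 2→0: ·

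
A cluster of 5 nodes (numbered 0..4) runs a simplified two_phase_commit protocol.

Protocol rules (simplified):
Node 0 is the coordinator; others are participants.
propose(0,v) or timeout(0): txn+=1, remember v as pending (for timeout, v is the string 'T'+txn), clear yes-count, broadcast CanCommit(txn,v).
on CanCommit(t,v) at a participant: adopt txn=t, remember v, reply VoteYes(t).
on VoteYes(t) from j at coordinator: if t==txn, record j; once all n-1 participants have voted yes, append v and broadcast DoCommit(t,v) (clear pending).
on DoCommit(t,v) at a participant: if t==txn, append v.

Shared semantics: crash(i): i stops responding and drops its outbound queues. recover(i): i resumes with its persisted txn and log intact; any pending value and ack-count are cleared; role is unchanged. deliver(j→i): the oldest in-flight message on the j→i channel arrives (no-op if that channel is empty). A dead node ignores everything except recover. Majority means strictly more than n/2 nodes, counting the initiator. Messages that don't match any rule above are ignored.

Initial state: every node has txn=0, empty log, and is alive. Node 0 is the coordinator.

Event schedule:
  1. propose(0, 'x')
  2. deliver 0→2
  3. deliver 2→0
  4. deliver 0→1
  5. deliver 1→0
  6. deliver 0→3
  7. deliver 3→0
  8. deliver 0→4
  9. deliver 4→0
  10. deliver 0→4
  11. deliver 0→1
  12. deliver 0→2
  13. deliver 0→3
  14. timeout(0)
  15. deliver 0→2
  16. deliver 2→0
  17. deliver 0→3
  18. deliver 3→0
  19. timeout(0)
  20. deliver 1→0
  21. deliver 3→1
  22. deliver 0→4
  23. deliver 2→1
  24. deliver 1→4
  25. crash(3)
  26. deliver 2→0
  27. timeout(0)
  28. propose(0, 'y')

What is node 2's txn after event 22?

2

step 1 propose(0,'x'): 0={coor,t=1,log=-}
step 2 deliver 0→2: 2={part,t=1,log=-}
step 3 deliver 2→0: —
step 4 deliver 0→1: 1={part,t=1,log=-}
step 5 deliver 1→0: —
step 6 deliver 0→3: 3={part,t=1,log=-}
step 7 deliver 3→0: —
step 8 deliver 0→4: 4={part,t=1,log=-}
step 9 deliver 4→0: 0={coor,t=1,log=x}
step 10 deliver 0→4: 4={part,t=1,log=x}
step 11 deliver 0→1: 1={part,t=1,log=x}
step 12 deliver 0→2: 2={part,t=1,log=x}
step 13 deliver 0→3: 3={part,t=1,log=x}
step 14 timeout(0): 0={coor,t=2,log=x}
step 15 deliver 0→2: 2={part,t=2,log=x}
step 16 deliver 2→0: —
step 17 deliver 0→3: 3={part,t=2,log=x}
step 18 deliver 3→0: —
step 19 timeout(0): 0={coor,t=3,log=x}
step 20 deliver 1→0: —
step 21 deliver 3→1: —
step 22 deliver 0→4: 4={part,t=2,log=x}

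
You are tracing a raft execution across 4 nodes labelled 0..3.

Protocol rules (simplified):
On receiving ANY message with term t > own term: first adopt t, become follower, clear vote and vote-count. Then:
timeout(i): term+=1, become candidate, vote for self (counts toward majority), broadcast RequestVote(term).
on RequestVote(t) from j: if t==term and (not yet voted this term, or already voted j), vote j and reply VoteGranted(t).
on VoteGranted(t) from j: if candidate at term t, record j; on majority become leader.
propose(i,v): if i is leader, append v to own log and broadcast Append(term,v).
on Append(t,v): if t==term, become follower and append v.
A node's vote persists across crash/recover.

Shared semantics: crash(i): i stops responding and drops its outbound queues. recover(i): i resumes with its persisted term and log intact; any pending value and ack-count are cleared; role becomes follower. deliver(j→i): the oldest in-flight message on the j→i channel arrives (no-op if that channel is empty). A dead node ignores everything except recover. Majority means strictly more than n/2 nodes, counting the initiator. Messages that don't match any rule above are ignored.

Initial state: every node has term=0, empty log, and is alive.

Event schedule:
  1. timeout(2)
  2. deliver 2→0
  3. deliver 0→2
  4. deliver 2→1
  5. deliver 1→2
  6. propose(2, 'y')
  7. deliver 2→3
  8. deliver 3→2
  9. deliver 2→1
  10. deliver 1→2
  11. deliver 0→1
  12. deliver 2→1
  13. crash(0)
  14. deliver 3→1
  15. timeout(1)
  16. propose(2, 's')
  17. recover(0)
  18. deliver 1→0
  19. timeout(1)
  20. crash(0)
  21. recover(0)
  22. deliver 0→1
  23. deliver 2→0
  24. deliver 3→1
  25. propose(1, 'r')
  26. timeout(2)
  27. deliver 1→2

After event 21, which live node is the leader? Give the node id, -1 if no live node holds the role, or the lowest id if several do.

2

1. timeout(2):  <2:cand t1 ->
2. deliver 2→0:  <0:foll t1 ->
3. deliver 0→2:  nop
4. deliver 2→1:  <1:foll t1 ->
5. deliver 1→2:  <2:lead t1 ->
6. propose(2,'y'):  <2:lead t1 y>
7. deliver 2→3:  <3:foll t1 ->
8. deliver 3→2:  nop
9. deliver 2→1:  <1:foll t1 y>
10. deliver 1→2:  nop
11. deliver 0→1:  nop
12. deliver 2→1:  nop
13. crash(0):  <0:✗foll t1 ->
14. deliver 3→1:  nop
15. timeout(1):  <1:cand t2 y>
16. propose(2,'s'):  <2:lead t1 y,s>
17. recover(0):  <0:foll t1 ->
18. deliver 1→0:  <0:foll t2 ->
19. timeout(1):  <1:cand t3 y>
20. crash(0):  <0:✗foll t2 ->
21. recover(0):  <0:foll t2 ->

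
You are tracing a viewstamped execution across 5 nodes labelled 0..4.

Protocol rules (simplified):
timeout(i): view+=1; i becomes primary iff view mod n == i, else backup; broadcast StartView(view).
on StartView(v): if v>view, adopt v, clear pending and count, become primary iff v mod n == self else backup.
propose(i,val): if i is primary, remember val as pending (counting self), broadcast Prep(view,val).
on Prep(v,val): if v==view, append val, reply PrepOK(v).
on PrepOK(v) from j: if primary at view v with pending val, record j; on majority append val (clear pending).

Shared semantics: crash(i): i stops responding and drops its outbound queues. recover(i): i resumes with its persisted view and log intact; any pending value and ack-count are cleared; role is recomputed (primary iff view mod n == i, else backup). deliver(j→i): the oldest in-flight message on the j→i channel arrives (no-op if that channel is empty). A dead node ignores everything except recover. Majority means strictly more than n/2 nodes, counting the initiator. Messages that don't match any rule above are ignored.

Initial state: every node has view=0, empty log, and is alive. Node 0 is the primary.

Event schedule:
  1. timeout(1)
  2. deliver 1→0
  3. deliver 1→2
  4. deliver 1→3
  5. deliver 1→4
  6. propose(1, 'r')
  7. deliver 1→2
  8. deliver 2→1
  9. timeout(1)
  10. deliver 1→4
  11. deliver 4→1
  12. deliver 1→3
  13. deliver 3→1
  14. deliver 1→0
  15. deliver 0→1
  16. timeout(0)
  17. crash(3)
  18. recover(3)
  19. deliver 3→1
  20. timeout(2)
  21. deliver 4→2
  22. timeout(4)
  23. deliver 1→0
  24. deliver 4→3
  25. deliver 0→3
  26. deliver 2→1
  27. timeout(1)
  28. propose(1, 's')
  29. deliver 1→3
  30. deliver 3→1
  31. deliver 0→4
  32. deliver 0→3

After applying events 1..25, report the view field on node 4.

2

[1] timeout(1) → N1(prim v1 [-])
[2] deliver 1→0 → N0(back v1 [-])
[3] deliver 1→2 → N2(back v1 [-])
[4] deliver 1→3 → N3(back v1 [-])
[5] deliver 1→4 → N4(back v1 [-])
[6] propose(1,'r') → ∅
[7] deliver 1→2 → N2(back v1 [r])
[8] deliver 2→1 → ∅
[9] timeout(1) → N1(back v2 [-])
[10] deliver 1→4 → N4(back v1 [r])
[11] deliver 4→1 → ∅
[12] deliver 1→3 → N3(back v1 [r])
[13] deliver 3→1 → ∅
[14] deliver 1→0 → N0(back v1 [r])
[15] deliver 0→1 → ∅
[16] timeout(0) → N0(back v2 [r])
[17] crash(3) → N3(✗back v1 [r])
[18] recover(3) → N3(back v1 [r])
[19] deliver 3→1 → ∅
[20] timeout(2) → N2(prim v2 [r])
[21] deliver 4→2 → ∅
[22] timeout(4) → N4(back v2 [r])
[23] deliver 1→0 → ∅
[24] deliver 4→3 → N3(back v2 [r])
[25] deliver 0→3 → ∅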